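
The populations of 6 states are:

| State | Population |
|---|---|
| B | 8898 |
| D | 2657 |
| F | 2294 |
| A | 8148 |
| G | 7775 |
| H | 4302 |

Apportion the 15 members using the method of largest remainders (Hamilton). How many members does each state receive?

B: 4; D: 1; F: 1; A: 4; G: 3; H: 2

Standard divisor: 34074 ÷ 15 ≈ 2271.6.
Standard quotas: B 3.9171, D 1.1697, F 1.0099, A 3.5869, G 3.4227, H 1.8938.
Lower quotas: B 3, D 1, F 1, A 3, G 3, H 1 (sum 12, leaving 3 seats).
Remainders in descending order: B 0.9171, H 0.8938, A 0.5869, G 0.4227, D 0.1697, F 0.0099.
Largest remainders: B, H, A receive the extra seats.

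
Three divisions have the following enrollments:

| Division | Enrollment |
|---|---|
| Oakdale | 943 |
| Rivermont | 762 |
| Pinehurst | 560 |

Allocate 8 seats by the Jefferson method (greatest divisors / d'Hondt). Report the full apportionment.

Oakdale 3, Rivermont 3, Pinehurst 2

Standard divisor 2265/8 ≈ 283.125; standard quotas: Oakdale 3.331, Rivermont 2.691, Pinehurst 1.978.
Rounding down gives 3, 2, 1 = 6 seats, so the divisor must be adjusted.
With modified divisor 240: modified quotas Oakdale 3.929, Rivermont 3.175, Pinehurst 2.333.
Rounding down: Oakdale 3, Rivermont 3, Pinehurst 2 (total 8).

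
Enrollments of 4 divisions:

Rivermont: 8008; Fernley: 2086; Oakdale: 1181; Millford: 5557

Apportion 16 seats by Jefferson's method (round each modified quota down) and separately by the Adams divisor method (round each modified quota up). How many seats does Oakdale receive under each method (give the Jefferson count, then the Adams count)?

Jefferson: Rivermont 8, Fernley 2, Oakdale 1, Millford 5.
Adams: Rivermont 7, Fernley 2, Oakdale 2, Millford 5.
Oakdale gets 1 under Jefferson and 2 under Adams.

1 and 2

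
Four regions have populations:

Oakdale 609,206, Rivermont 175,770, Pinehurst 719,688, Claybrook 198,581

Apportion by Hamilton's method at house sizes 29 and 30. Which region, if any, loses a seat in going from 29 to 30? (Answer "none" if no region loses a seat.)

At 29 seats: Oakdale 10, Rivermont 3, Pinehurst 12, Claybrook 4.
At 30 seats: Oakdale 11, Rivermont 3, Pinehurst 13, Claybrook 3.
Claybrook drops from 4 to 3.

Claybrook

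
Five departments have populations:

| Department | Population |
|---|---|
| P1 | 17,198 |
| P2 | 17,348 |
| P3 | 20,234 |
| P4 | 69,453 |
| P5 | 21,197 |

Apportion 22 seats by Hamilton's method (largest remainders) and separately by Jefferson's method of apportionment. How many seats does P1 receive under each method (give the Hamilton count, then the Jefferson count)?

Hamilton: P1 3, P2 3, P3 3, P4 10, P5 3.
Jefferson: P1 2, P2 2, P3 3, P4 12, P5 3.
P1 gets 3 under Hamilton and 2 under Jefferson.

3 and 2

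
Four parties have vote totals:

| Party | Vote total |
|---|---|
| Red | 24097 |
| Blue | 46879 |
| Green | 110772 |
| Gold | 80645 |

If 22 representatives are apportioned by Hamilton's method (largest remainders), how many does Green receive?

9

Total 262393; standard divisor 262393/22 ≈ 11926.955.
Standard quotas: Red 2.0204, Blue 3.9305, Green 9.2875, Gold 6.7616.
Lower quotas: Red 2, Blue 3, Green 9, Gold 6 (sum 20, leaving 2 seats).
Remainders in descending order: Blue 0.9305, Gold 0.7616, Green 0.2875, Red 0.0204.
The surplus seats go to Blue, Gold.
Green receives 9.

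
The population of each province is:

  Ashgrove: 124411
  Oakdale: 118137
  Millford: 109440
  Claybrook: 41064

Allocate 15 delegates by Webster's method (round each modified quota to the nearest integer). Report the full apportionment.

Ashgrove 5, Oakdale 4, Millford 4, Claybrook 2

Standard divisor 393052/15 ≈ 26203.467; standard quotas: Ashgrove 4.748, Oakdale 4.508, Millford 4.177, Claybrook 1.567.
Rounding to the nearest integer gives 5, 5, 4, 2 = 16 seats, so the divisor must be adjusted.
With modified divisor 26800: modified quotas Ashgrove 4.642, Oakdale 4.408, Millford 4.084, Claybrook 1.532.
Rounding to the nearest integer: Ashgrove 5, Oakdale 4, Millford 4, Claybrook 2 (total 15).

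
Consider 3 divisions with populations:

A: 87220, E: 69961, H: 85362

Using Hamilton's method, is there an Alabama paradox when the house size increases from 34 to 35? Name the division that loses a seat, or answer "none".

At 34 seats: A 12, E 10, H 12.
At 35 seats: A 13, E 10, H 12.
No division's allocation decreased.

none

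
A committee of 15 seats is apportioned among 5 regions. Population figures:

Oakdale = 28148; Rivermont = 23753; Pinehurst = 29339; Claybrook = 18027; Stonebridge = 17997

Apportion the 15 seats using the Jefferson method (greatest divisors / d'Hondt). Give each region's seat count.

Oakdale 4, Rivermont 3, Pinehurst 4, Claybrook 2, Stonebridge 2

Standard divisor 117264/15 ≈ 7817.6; standard quotas: Oakdale 3.601, Rivermont 3.038, Pinehurst 3.753, Claybrook 2.306, Stonebridge 2.302.
Rounding down gives 3, 3, 3, 2, 2 = 13 seats, so the divisor must be adjusted.
With modified divisor 6500: modified quotas Oakdale 4.330, Rivermont 3.654, Pinehurst 4.514, Claybrook 2.773, Stonebridge 2.769.
Rounding down: Oakdale 4, Rivermont 3, Pinehurst 4, Claybrook 2, Stonebridge 2 (total 15).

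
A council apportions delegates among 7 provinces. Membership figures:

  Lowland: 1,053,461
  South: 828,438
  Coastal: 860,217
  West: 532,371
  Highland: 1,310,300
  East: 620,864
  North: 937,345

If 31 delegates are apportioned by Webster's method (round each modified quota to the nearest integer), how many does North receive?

Standard divisor 6142996/31 ≈ 198161.161; standard quotas: Lowland 5.316, South 4.181, Coastal 4.341, West 2.687, Highland 6.612, East 3.133, North 4.730.
Rounding to the nearest integer gives Lowland 5, South 4, Coastal 4, West 3, Highland 7, East 3, North 5 — total 31, matching the house size, so no adjustment is needed.
North receives 5.

5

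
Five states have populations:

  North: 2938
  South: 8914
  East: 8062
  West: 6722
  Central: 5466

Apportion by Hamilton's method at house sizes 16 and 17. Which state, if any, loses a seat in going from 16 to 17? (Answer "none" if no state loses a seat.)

At 16 seats: North 2, South 4, East 4, West 3, Central 3.
At 17 seats: North 1, South 5, East 4, West 4, Central 3.
North drops from 2 to 1.

North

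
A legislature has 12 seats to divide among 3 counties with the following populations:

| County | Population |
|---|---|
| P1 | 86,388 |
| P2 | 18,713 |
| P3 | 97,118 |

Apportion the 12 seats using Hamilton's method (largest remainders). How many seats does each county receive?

P1=5, P2=1, P3=6

Total 202219; standard divisor 202219/12 ≈ 16851.583.
Standard quotas: P1 5.1264, P2 1.1105, P3 5.7631.
Lower quotas: P1 5, P2 1, P3 5 (sum 11, leaving 1 seat).
Remainders in descending order: P3 0.7631, P1 0.1264, P2 0.1105.
Largest remainder: P3 receives the extra seat.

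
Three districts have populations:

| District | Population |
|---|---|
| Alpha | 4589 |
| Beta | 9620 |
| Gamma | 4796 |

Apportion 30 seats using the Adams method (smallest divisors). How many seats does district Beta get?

15

Standard divisor 19005/30 ≈ 633.5; standard quotas: Alpha 7.244, Beta 15.185, Gamma 7.571.
Rounding up gives 8, 16, 8 = 32 seats, so the divisor must be adjusted.
With modified divisor 670: modified quotas Alpha 6.849, Beta 14.358, Gamma 7.158.
Rounding up: Alpha 7, Beta 15, Gamma 8 (total 30).
Beta receives 15.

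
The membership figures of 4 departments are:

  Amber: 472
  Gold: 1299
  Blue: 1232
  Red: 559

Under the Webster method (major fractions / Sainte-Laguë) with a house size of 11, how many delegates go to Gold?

4

Standard divisor 3562/11 ≈ 323.818; standard quotas: Amber 1.458, Gold 4.012, Blue 3.805, Red 1.726.
Rounding to the nearest integer gives Amber 1, Gold 4, Blue 4, Red 2 — total 11, matching the house size, so no adjustment is needed.
Gold receives 4.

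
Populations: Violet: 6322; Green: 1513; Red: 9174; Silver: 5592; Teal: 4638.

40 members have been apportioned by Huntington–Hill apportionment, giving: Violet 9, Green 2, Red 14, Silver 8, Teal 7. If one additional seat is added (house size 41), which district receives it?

Violet

Priority for the next seat is population ÷ (√(s·(s+1))).
Priorities: Violet 666.397, Green 617.680, Red 633.066, Silver 659.024, Teal 619.779.
Highest priority: Violet.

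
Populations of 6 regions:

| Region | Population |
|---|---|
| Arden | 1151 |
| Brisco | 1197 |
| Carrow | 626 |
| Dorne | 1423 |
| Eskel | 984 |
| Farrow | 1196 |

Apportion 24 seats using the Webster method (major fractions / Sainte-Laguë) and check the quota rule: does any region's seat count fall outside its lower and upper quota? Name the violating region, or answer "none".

Standard quotas: Arden 4.200, Brisco 4.368, Carrow 2.284, Dorne 5.193, Eskel 3.591, Farrow 4.364.
Webster allocation: Arden 4, Brisco 5, Carrow 2, Dorne 5, Eskel 4, Farrow 4.
Every allocation lies between the lower and upper quota.

none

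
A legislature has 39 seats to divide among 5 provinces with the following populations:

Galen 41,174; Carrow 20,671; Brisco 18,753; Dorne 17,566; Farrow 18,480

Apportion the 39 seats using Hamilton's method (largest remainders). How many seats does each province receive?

Total 116644; standard divisor 116644/39 ≈ 2990.872.
Standard quotas: Galen 13.7666, Carrow 6.9114, Brisco 6.2701, Dorne 5.8732, Farrow 6.1788.
Lower quotas: Galen 13, Carrow 6, Brisco 6, Dorne 5, Farrow 6 (sum 36, leaving 3 seats).
Remainders in descending order: Carrow 0.9114, Dorne 0.8732, Galen 0.7666, Brisco 0.2701, Farrow 0.1788.
The surplus seats go to Carrow, Dorne, Galen.

Galen 14, Carrow 7, Brisco 6, Dorne 6, Farrow 6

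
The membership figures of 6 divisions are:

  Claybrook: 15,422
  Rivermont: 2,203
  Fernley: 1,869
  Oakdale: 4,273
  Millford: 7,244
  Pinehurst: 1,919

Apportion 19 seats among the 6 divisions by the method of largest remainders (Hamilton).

Claybrook 9, Rivermont 1, Fernley 1, Oakdale 3, Millford 4, Pinehurst 1

Total 32930; standard divisor 32930/19 ≈ 1733.158.
Standard quotas: Claybrook 8.8982, Rivermont 1.2711, Fernley 1.0784, Oakdale 2.4654, Millford 4.1797, Pinehurst 1.1072.
Lower quotas: Claybrook 8, Rivermont 1, Fernley 1, Oakdale 2, Millford 4, Pinehurst 1 (sum 17, leaving 2 seats).
Remainders in descending order: Claybrook 0.8982, Oakdale 0.4654, Rivermont 0.2711, Millford 0.1797, Pinehurst 0.1072, Fernley 0.0784.
Largest remainders: Claybrook, Oakdale receive the extra seats.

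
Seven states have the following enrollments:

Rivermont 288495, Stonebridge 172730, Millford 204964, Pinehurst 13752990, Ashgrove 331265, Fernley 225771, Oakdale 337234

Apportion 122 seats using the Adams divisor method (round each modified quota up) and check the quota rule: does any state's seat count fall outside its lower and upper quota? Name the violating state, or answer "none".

Standard quotas: Rivermont 2.298, Stonebridge 1.376, Millford 1.633, Pinehurst 109.568, Ashgrove 2.639, Fernley 1.799, Oakdale 2.687.
Adams allocation: Rivermont 3, Stonebridge 2, Millford 2, Pinehurst 107, Ashgrove 3, Fernley 2, Oakdale 3.
Pinehurst has quota 109.568 (lower 109, upper 110) but receives 107 — outside the quota interval.

Pinehurst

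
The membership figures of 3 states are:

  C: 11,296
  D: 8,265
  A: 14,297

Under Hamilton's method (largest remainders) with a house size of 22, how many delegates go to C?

7

Total 33858; standard divisor 33858/22 = 1539.
Standard quotas: C 7.3398, D 5.3704, A 9.2898.
Lower quotas: C 7, D 5, A 9 (sum 21, leaving 1 seat).
Remainders in descending order: D 0.3704, C 0.3398, A 0.2898.
Largest remainder: D receives the extra seat.
C receives 7.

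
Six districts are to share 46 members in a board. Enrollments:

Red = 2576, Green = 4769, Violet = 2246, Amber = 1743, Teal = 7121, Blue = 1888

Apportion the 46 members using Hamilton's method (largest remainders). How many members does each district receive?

Red 6, Green 11, Violet 5, Amber 4, Teal 16, Blue 4

The standard divisor is 20343/46 ≈ 442.239.
Standard quotas: Red 5.8249, Green 10.7838, Violet 5.0787, Amber 3.9413, Teal 16.1021, Blue 4.2692.
Lower quotas: Red 5, Green 10, Violet 5, Amber 3, Teal 16, Blue 4 (sum 43, leaving 3 seats).
Remainders in descending order: Amber 0.9413, Red 0.8249, Green 0.7838, Blue 0.2692, Teal 0.1021, Violet 0.0787.
Largest remainders: Amber, Red, Green receive the extra seats.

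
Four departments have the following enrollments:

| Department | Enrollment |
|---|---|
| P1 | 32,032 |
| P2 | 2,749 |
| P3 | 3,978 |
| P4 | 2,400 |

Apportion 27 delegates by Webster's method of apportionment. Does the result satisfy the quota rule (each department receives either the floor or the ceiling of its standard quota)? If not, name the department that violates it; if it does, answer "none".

Standard quotas: P1 21.013, P2 1.803, P3 2.610, P4 1.574.
Webster allocation: P1 20, P2 2, P3 3, P4 2.
P1 has quota 21.013 (lower 21, upper 22) but receives 20 — outside the quota interval.

P1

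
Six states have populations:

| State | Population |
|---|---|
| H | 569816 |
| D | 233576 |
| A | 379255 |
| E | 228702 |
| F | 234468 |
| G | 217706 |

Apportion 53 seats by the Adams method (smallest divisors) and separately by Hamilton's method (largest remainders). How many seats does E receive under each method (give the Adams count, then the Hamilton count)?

Adams: H 16, D 7, A 10, E 7, F 7, G 6.
Hamilton: H 16, D 7, A 11, E 6, F 7, G 6.
E gets 7 under Adams and 6 under Hamilton.

7 and 6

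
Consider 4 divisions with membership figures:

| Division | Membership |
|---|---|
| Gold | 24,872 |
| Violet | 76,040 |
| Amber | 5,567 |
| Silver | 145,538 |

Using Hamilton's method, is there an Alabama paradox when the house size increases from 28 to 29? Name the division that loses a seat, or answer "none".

At 28 seats: Gold 3, Violet 8, Amber 1, Silver 16.
At 29 seats: Gold 3, Violet 9, Amber 0, Silver 17.
Amber drops from 1 to 0.

Amber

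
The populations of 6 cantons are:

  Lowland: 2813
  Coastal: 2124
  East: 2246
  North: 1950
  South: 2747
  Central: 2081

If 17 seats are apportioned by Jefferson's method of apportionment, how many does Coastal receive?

Standard divisor 13961/17 ≈ 821.235; standard quotas: Lowland 3.425, Coastal 2.586, East 2.735, North 2.374, South 3.345, Central 2.534.
Rounding down gives 3, 2, 2, 2, 3, 2 = 14 seats, so the divisor must be adjusted.
With modified divisor 698.5: modified quotas Lowland 4.027, Coastal 3.041, East 3.215, North 2.792, South 3.933, Central 2.979.
Rounding down: Lowland 4, Coastal 3, East 3, North 2, South 3, Central 2 (total 17).
Coastal receives 3.

3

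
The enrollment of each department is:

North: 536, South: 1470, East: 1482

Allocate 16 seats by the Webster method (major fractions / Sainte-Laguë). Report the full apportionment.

North=2, South=7, East=7

Standard divisor 3488/16 ≈ 218; standard quotas: North 2.459, South 6.743, East 6.798.
Rounding to the nearest integer gives North 2, South 7, East 7 — total 16, matching the house size, so no adjustment is needed.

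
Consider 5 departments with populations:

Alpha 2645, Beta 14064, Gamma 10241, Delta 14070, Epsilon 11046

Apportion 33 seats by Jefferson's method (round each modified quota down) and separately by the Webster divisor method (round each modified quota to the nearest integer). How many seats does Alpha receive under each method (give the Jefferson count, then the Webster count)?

Jefferson: Alpha 1, Beta 9, Gamma 7, Delta 9, Epsilon 7.
Webster: Alpha 2, Beta 9, Gamma 6, Delta 9, Epsilon 7.
Alpha gets 1 under Jefferson and 2 under Webster.

1 and 2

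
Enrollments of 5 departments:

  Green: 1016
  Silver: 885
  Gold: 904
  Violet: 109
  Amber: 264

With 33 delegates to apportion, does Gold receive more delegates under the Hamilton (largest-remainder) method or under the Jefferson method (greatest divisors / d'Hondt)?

Jefferson

Hamilton: Green 11, Silver 9, Gold 9, Violet 1, Amber 3.
Jefferson: Green 11, Silver 9, Gold 10, Violet 1, Amber 2.
Gold gets 9 under Hamilton and 10 under Jefferson.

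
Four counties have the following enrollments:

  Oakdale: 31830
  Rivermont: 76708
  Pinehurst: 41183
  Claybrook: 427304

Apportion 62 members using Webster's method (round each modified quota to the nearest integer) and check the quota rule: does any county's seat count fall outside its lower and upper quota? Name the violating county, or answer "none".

Claybrook

Standard quotas: Oakdale 3.420, Rivermont 8.242, Pinehurst 4.425, Claybrook 45.913.
Webster allocation: Oakdale 3, Rivermont 8, Pinehurst 4, Claybrook 47.
Claybrook has quota 45.913 (lower 45, upper 46) but receives 47 — outside the quota interval.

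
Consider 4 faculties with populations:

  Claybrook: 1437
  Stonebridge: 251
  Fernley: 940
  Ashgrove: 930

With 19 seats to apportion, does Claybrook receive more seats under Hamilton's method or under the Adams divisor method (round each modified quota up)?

Hamilton: Claybrook 8, Stonebridge 1, Fernley 5, Ashgrove 5.
Adams: Claybrook 7, Stonebridge 2, Fernley 5, Ashgrove 5.
Claybrook gets 8 under Hamilton and 7 under Adams.

Hamilton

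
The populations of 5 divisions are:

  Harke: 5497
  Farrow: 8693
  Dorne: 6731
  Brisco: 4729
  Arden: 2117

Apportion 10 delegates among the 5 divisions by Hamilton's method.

Harke=2; Farrow=3; Dorne=2; Brisco=2; Arden=1

Standard divisor: 27767 ÷ 10 ≈ 2776.7.
Standard quotas: Harke 1.9797, Farrow 3.1307, Dorne 2.4241, Brisco 1.7031, Arden 0.7624.
Lower quotas: Harke 1, Farrow 3, Dorne 2, Brisco 1, Arden 0 (sum 7, leaving 3 seats).
Remainders in descending order: Harke 0.9797, Arden 0.7624, Brisco 0.7031, Dorne 0.4241, Farrow 0.1307.
The surplus seats go to Harke, Arden, Brisco.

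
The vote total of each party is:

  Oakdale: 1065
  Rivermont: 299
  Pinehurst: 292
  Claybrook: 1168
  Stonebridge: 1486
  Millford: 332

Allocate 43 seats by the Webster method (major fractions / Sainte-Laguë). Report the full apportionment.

Oakdale: 10; Rivermont: 3; Pinehurst: 3; Claybrook: 11; Stonebridge: 13; Millford: 3

Standard divisor 4642/43 ≈ 107.953; standard quotas: Oakdale 9.865, Rivermont 2.770, Pinehurst 2.705, Claybrook 10.819, Stonebridge 13.765, Millford 3.075.
Rounding to the nearest integer gives 10, 3, 3, 11, 14, 3 = 44 seats, so the divisor must be adjusted.
With modified divisor 111: modified quotas Oakdale 9.595, Rivermont 2.694, Pinehurst 2.631, Claybrook 10.523, Stonebridge 13.387, Millford 2.991.
Rounding to the nearest integer: Oakdale 10, Rivermont 3, Pinehurst 3, Claybrook 11, Stonebridge 13, Millford 3 (total 43).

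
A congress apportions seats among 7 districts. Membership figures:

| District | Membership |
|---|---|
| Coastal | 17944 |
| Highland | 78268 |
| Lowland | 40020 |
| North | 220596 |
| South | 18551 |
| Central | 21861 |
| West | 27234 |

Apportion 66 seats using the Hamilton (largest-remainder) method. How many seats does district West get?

The standard divisor is 424474/66 ≈ 6431.424.
Standard quotas: Coastal 2.7901, Highland 12.1696, Lowland 6.2226, North 34.2997, South 2.8844, Central 3.3991, West 4.2345.
Lower quotas: Coastal 2, Highland 12, Lowland 6, North 34, South 2, Central 3, West 4 (sum 63, leaving 3 seats).
Remainders in descending order: South 0.8844, Coastal 0.7901, Central 0.3991, North 0.2997, West 0.2345, Lowland 0.2226, Highland 0.1696.
The surplus seats go to South, Coastal, Central.
West receives 4.

4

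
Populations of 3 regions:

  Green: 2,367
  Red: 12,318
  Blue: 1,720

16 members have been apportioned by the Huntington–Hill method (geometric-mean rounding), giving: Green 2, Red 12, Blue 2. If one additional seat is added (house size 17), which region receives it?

Priority for the next seat is population ÷ (√(s·(s+1))).
Priorities: Green 966.324, Red 986.229, Blue 702.187.
Highest priority: Red.

Red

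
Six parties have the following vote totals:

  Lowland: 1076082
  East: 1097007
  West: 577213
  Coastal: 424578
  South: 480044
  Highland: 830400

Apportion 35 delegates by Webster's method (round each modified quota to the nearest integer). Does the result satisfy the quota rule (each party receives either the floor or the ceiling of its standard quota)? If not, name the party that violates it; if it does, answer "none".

none

Standard quotas: Lowland 8.397, East 8.560, West 4.504, Coastal 3.313, South 3.746, Highland 6.480.
Webster allocation: Lowland 8, East 9, West 5, Coastal 3, South 4, Highland 6.
Every allocation lies between the lower and upper quota.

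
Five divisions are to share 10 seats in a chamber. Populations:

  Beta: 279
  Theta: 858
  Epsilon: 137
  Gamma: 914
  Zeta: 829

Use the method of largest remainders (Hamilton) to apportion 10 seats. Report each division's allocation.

Total 3017; standard divisor 3017/10 ≈ 301.7.
Standard quotas: Beta 0.925, Theta 2.844, Epsilon 0.454, Gamma 3.029, Zeta 2.748.
Lower quotas: Beta 0, Theta 2, Epsilon 0, Gamma 3, Zeta 2 (sum 7, leaving 3 seats).
Remainders in descending order: Beta 0.925, Theta 0.844, Zeta 0.748, Epsilon 0.454, Gamma 0.029.
The surplus seats go to Beta, Theta, Zeta.

Beta=1, Theta=3, Epsilon=0, Gamma=3, Zeta=3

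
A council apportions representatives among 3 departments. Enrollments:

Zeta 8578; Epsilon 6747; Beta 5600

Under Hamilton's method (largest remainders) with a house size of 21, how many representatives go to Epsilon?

7

Standard divisor: 20925 ÷ 21 ≈ 996.429.
Standard quotas: Zeta 8.6087, Epsilon 6.7712, Beta 5.6201.
Lower quotas: Zeta 8, Epsilon 6, Beta 5 (sum 19, leaving 2 seats).
Remainders in descending order: Epsilon 0.7712, Beta 0.6201, Zeta 0.6087.
The surplus seats go to Epsilon, Beta.
Epsilon receives 7.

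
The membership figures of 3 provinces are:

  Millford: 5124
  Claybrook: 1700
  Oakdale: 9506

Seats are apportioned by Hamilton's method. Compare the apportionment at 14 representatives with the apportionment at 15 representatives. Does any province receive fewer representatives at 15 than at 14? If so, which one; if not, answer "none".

At 14 seats: Millford 4, Claybrook 2, Oakdale 8.
At 15 seats: Millford 5, Claybrook 1, Oakdale 9.
Claybrook drops from 2 to 1.

Claybrook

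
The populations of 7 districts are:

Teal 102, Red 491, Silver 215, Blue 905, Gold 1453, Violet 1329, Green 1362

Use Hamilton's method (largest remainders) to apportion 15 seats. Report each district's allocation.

Standard divisor: 5857 ÷ 15 ≈ 390.467.
Standard quotas: Teal 0.261, Red 1.257, Silver 0.551, Blue 2.318, Gold 3.721, Violet 3.404, Green 3.488.
Lower quotas: Teal 0, Red 1, Silver 0, Blue 2, Gold 3, Violet 3, Green 3 (sum 12, leaving 3 seats).
Remainders in descending order: Gold 0.721, Silver 0.551, Green 0.488, Violet 0.404, Blue 0.318, Teal 0.261, Red 0.257.
Largest remainders: Gold, Silver, Green receive the extra seats.

Teal 0, Red 1, Silver 1, Blue 2, Gold 4, Violet 3, Green 4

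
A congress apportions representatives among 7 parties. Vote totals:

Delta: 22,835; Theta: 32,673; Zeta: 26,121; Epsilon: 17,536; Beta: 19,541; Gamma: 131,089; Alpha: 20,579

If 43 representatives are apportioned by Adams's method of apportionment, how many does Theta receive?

5

Standard divisor 270374/43 ≈ 6287.767; standard quotas: Delta 3.632, Theta 5.196, Zeta 4.154, Epsilon 2.789, Beta 3.108, Gamma 20.848, Alpha 3.273.
Rounding up gives 4, 6, 5, 3, 4, 21, 4 = 47 seats, so the divisor must be adjusted.
With modified divisor 6700: modified quotas Delta 3.408, Theta 4.877, Zeta 3.899, Epsilon 2.617, Beta 2.917, Gamma 19.566, Alpha 3.071.
Rounding up: Delta 4, Theta 5, Zeta 4, Epsilon 3, Beta 3, Gamma 20, Alpha 4 (total 43).
Theta receives 5.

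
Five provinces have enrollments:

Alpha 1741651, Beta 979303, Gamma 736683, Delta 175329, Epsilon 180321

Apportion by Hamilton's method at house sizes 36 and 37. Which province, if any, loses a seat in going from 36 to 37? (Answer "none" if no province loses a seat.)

At 36 seats: Alpha 16, Beta 9, Gamma 7, Delta 2, Epsilon 2.
At 37 seats: Alpha 17, Beta 9, Gamma 7, Delta 2, Epsilon 2.
No province's allocation decreased.

none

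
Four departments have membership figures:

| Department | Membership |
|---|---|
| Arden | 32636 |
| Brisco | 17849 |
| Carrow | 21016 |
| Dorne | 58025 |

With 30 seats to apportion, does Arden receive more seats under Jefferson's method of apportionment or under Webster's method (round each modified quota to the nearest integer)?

Webster

Jefferson: Arden 7, Brisco 4, Carrow 5, Dorne 14.
Webster: Arden 8, Brisco 4, Carrow 5, Dorne 13.
Arden gets 7 under Jefferson and 8 under Webster.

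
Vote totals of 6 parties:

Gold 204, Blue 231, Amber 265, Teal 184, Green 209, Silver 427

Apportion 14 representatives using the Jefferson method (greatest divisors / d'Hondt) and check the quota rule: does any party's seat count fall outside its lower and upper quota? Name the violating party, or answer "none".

none

Standard quotas: Gold 1.879, Blue 2.128, Amber 2.441, Teal 1.695, Green 1.925, Silver 3.933.
Jefferson allocation: Gold 2, Blue 2, Amber 2, Teal 2, Green 2, Silver 4.
Every allocation lies between the lower and upper quota.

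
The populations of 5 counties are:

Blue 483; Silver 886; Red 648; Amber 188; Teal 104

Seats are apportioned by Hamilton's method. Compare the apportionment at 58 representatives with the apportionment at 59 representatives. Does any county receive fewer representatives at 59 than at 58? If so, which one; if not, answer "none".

none

At 58 seats: Blue 12, Silver 22, Red 16, Amber 5, Teal 3.
At 59 seats: Blue 12, Silver 23, Red 16, Amber 5, Teal 3.
No county's allocation decreased.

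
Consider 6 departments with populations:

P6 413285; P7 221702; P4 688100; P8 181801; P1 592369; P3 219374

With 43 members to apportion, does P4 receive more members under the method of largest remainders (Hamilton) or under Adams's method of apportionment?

Hamilton: P6 8, P7 4, P4 13, P8 3, P1 11, P3 4.
Adams: P6 8, P7 4, P4 12, P8 4, P1 11, P3 4.
P4 gets 13 under Hamilton and 12 under Adams.

Hamilton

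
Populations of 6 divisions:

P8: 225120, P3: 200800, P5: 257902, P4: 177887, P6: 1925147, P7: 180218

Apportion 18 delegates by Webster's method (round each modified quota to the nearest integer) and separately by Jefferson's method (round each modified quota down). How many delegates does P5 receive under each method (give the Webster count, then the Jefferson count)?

2 and 1

Webster: P8 1, P3 1, P5 2, P4 1, P6 12, P7 1.
Jefferson: P8 1, P3 1, P5 1, P4 1, P6 13, P7 1.
P5 gets 2 under Webster and 1 under Jefferson.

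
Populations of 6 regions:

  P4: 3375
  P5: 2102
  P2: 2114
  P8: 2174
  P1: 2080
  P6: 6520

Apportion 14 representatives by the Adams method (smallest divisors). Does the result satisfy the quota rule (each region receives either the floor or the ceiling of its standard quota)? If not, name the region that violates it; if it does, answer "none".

Standard quotas: P4 2.573, P5 1.602, P2 1.612, P8 1.657, P1 1.586, P6 4.970.
Adams allocation: P4 2, P5 2, P2 2, P8 2, P1 2, P6 4.
Every allocation lies between the lower and upper quota.

none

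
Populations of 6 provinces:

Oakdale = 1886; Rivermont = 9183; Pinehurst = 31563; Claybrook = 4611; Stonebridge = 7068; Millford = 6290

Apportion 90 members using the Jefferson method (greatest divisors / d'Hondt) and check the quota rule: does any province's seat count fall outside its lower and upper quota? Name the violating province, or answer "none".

Standard quotas: Oakdale 2.801, Rivermont 13.638, Pinehurst 46.875, Claybrook 6.848, Stonebridge 10.497, Millford 9.341.
Jefferson allocation: Oakdale 2, Rivermont 14, Pinehurst 48, Claybrook 7, Stonebridge 10, Millford 9.
Pinehurst has quota 46.875 (lower 46, upper 47) but receives 48 — outside the quota interval.

Pinehurst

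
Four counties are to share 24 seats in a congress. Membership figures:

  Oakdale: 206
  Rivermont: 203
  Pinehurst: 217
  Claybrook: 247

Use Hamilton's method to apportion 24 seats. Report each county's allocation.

The standard divisor is 873/24 ≈ 36.375.
Standard quotas: Oakdale 5.663, Rivermont 5.581, Pinehurst 5.966, Claybrook 6.790.
Lower quotas: Oakdale 5, Rivermont 5, Pinehurst 5, Claybrook 6 (sum 21, leaving 3 seats).
Remainders in descending order: Pinehurst 0.966, Claybrook 0.790, Oakdale 0.663, Rivermont 0.581.
The surplus seats go to Pinehurst, Claybrook, Oakdale.

Oakdale 6, Rivermont 5, Pinehurst 6, Claybrook 7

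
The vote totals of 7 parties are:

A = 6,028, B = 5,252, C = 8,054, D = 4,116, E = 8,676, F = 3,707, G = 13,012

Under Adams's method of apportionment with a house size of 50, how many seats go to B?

6

Standard divisor 48845/50 ≈ 976.9; standard quotas: A 6.171, B 5.376, C 8.244, D 4.213, E 8.881, F 3.795, G 13.320.
Rounding up gives 7, 6, 9, 5, 9, 4, 14 = 54 seats, so the divisor must be adjusted.
With modified divisor 1040: modified quotas A 5.796, B 5.050, C 7.744, D 3.958, E 8.342, F 3.564, G 12.512.
Rounding up: A 6, B 6, C 8, D 4, E 9, F 4, G 13 (total 50).
B receives 6.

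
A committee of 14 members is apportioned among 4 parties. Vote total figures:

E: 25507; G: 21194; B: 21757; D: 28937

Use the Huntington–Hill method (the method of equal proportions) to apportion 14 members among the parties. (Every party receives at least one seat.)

E: 4; G: 3; B: 3; D: 4

With divisor 6917: modified quotas E 3.688, G 3.064, B 3.145, D 4.183.
Geometric-mean thresholds: E √(3·4)=3.464, G √(3·4)=3.464, B √(3·4)=3.464, D √(4·5)=4.472.
Each quota rounded against its threshold gives E 4, G 3, B 3, D 4 (total 14).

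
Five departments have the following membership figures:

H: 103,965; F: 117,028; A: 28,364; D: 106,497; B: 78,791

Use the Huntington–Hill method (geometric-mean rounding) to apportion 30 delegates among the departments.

With divisor 14308: modified quotas H 7.266, F 8.179, A 1.982, D 7.443, B 5.507.
Geometric-mean thresholds: H √(7·8)=7.483, F √(8·9)=8.485, A √(1·2)=1.414, D √(7·8)=7.483, B √(5·6)=5.477.
Each quota rounded against its threshold gives H 7, F 8, A 2, D 7, B 6 (total 30).

H 7, F 8, A 2, D 7, B 6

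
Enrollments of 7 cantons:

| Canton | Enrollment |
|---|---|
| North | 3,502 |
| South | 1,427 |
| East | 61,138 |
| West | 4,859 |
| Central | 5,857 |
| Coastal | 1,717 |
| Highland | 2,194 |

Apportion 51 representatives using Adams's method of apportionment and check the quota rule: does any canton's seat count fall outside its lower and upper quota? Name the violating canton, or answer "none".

Standard quotas: North 2.213, South 0.902, East 38.640, West 3.071, Central 3.702, Coastal 1.085, Highland 1.387.
Adams allocation: North 3, South 1, East 36, West 3, Central 4, Coastal 2, Highland 2.
East has quota 38.640 (lower 38, upper 39) but receives 36 — outside the quota interval.

East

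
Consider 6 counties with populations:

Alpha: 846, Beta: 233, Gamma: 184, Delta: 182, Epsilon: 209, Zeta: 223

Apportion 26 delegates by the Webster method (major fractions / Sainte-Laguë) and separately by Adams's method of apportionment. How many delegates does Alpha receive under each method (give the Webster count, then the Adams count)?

Webster: Alpha 12, Beta 3, Gamma 3, Delta 2, Epsilon 3, Zeta 3.
Adams: Alpha 11, Beta 3, Gamma 3, Delta 3, Epsilon 3, Zeta 3.
Alpha gets 12 under Webster and 11 under Adams.

12 and 11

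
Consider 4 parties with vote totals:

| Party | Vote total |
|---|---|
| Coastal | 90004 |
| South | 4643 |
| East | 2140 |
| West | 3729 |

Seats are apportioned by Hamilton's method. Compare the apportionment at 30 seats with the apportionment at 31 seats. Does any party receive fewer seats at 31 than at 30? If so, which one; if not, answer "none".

none

At 30 seats: Coastal 27, South 1, East 1, West 1.
At 31 seats: Coastal 28, South 1, East 1, West 1.
No party's allocation decreased.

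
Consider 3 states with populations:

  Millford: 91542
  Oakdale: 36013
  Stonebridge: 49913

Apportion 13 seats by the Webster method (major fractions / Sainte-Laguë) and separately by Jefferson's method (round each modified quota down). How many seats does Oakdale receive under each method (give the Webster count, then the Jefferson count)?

3 and 2

Webster: Millford 6, Oakdale 3, Stonebridge 4.
Jefferson: Millford 7, Oakdale 2, Stonebridge 4.
Oakdale gets 3 under Webster and 2 under Jefferson.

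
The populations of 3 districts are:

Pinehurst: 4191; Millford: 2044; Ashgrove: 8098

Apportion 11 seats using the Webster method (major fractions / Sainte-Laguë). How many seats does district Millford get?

Standard divisor 14333/11 ≈ 1303; standard quotas: Pinehurst 3.216, Millford 1.569, Ashgrove 6.215.
Rounding to the nearest integer gives Pinehurst 3, Millford 2, Ashgrove 6 — total 11, matching the house size, so no adjustment is needed.
Millford receives 2.

2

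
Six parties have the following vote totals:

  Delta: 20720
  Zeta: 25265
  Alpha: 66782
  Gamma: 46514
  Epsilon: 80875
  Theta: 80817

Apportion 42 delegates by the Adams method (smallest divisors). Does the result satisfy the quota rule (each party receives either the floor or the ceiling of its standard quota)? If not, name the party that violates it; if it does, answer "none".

Standard quotas: Delta 2.711, Zeta 3.306, Alpha 8.739, Gamma 6.086, Epsilon 10.583, Theta 10.575.
Adams allocation: Delta 3, Zeta 4, Alpha 9, Gamma 6, Epsilon 10, Theta 10.
Every allocation lies between the lower and upper quota.

none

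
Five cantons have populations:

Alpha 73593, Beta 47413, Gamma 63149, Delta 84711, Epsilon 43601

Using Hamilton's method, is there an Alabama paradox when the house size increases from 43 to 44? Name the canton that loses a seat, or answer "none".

none

At 43 seats: Alpha 10, Beta 6, Gamma 9, Delta 12, Epsilon 6.
At 44 seats: Alpha 10, Beta 7, Gamma 9, Delta 12, Epsilon 6.
No canton's allocation decreased.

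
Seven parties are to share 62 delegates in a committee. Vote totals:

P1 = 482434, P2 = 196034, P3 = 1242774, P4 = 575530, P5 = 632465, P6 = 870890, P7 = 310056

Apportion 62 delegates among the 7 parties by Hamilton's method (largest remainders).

Total 4310183; standard divisor 4310183/62 ≈ 69519.081.
Standard quotas: P1 6.9396, P2 2.8199, P3 17.8767, P4 8.2787, P5 9.0977, P6 12.5274, P7 4.4600.
Lower quotas: P1 6, P2 2, P3 17, P4 8, P5 9, P6 12, P7 4 (sum 58, leaving 4 seats).
Remainders in descending order: P1 0.9396, P3 0.8767, P2 0.8199, P6 0.5274, P7 0.4600, P4 0.2787, P5 0.0977.
The surplus seats go to P1, P3, P2, P6.

P1 7, P2 3, P3 18, P4 8, P5 9, P6 13, P7 4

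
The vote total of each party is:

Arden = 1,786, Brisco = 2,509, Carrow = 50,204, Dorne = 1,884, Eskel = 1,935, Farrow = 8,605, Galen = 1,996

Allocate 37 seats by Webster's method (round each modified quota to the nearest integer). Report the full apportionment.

Standard divisor 68919/37 ≈ 1862.676; standard quotas: Arden 0.959, Brisco 1.347, Carrow 26.953, Dorne 1.011, Eskel 1.039, Farrow 4.620, Galen 1.072.
Rounding to the nearest integer gives Arden 1, Brisco 1, Carrow 27, Dorne 1, Eskel 1, Farrow 5, Galen 1 — total 37, matching the house size, so no adjustment is needed.

Arden=1; Brisco=1; Carrow=27; Dorne=1; Eskel=1; Farrow=5; Galen=1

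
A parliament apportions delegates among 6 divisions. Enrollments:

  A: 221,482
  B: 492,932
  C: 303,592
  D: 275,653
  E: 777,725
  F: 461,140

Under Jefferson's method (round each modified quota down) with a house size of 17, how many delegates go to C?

Standard divisor 2532524/17 ≈ 148972; standard quotas: A 1.487, B 3.309, C 2.038, D 1.850, E 5.221, F 3.095.
Rounding down gives 1, 3, 2, 1, 5, 3 = 15 seats, so the divisor must be adjusted.
With modified divisor 126400: modified quotas A 1.752, B 3.900, C 2.402, D 2.181, E 6.153, F 3.648.
Rounding down: A 1, B 3, C 2, D 2, E 6, F 3 (total 17).
C receives 2.

2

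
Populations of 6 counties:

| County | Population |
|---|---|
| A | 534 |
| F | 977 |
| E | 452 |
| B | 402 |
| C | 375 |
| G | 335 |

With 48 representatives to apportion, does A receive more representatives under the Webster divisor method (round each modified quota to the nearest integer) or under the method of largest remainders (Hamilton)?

Hamilton

Webster: A 8, F 16, E 7, B 6, C 6, G 5.
Hamilton: A 9, F 15, E 7, B 6, C 6, G 5.
A gets 8 under Webster and 9 under Hamilton.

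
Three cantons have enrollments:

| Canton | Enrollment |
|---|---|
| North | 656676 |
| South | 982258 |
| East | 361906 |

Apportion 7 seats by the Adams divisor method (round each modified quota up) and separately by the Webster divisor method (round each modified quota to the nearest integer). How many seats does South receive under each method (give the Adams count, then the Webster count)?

Adams: North 2, South 3, East 2.
Webster: North 2, South 4, East 1.
South gets 3 under Adams and 4 under Webster.

3 and 4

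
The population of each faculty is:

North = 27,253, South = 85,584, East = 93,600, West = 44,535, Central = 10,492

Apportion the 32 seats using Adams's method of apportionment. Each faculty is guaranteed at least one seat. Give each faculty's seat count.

North 4, South 10, East 11, West 5, Central 2

Standard divisor 261464/32 ≈ 8170.75; standard quotas: North 3.335, South 10.474, East 11.455, West 5.451, Central 1.284.
Rounding up gives 4, 11, 12, 6, 2 = 35 seats, so the divisor must be adjusted.
With modified divisor 9000: modified quotas North 3.028, South 9.509, East 10.400, West 4.948, Central 1.166.
Rounding up: North 4, South 10, East 11, West 5, Central 2 (total 32).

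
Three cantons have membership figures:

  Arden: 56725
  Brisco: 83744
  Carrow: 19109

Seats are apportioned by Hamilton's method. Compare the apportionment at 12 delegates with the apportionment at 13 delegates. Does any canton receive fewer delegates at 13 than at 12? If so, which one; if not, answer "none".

At 12 seats: Arden 4, Brisco 6, Carrow 2.
At 13 seats: Arden 5, Brisco 7, Carrow 1.
Carrow drops from 2 to 1.

Carrow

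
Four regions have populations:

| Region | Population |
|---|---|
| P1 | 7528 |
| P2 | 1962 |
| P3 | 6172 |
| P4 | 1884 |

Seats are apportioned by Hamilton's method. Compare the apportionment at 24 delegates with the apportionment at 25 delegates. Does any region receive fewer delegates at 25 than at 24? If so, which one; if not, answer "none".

P4

At 24 seats: P1 10, P2 3, P3 8, P4 3.
At 25 seats: P1 11, P2 3, P3 9, P4 2.
P4 drops from 3 to 2.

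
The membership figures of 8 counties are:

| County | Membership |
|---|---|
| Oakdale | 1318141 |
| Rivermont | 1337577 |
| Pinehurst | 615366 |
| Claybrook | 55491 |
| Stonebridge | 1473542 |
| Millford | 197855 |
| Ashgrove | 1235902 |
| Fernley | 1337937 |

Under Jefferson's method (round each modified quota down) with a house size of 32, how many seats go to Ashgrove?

Standard divisor 7571811/32 ≈ 236619.094; standard quotas: Oakdale 5.571, Rivermont 5.653, Pinehurst 2.601, Claybrook 0.235, Stonebridge 6.227, Millford 0.836, Ashgrove 5.223, Fernley 5.654.
Rounding down gives 5, 5, 2, 0, 6, 0, 5, 5 = 28 seats, so the divisor must be adjusted.
With modified divisor 208200: modified quotas Oakdale 6.331, Rivermont 6.424, Pinehurst 2.956, Claybrook 0.267, Stonebridge 7.078, Millford 0.950, Ashgrove 5.936, Fernley 6.426.
Rounding down: Oakdale 6, Rivermont 6, Pinehurst 2, Claybrook 0, Stonebridge 7, Millford 0, Ashgrove 5, Fernley 6 (total 32).
Ashgrove receives 5.

5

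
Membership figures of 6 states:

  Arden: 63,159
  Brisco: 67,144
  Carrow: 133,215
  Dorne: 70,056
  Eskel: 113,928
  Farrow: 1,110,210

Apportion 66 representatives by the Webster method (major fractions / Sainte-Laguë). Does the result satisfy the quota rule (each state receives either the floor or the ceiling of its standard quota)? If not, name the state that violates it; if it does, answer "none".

Standard quotas: Arden 2.676, Brisco 2.845, Carrow 5.644, Dorne 2.968, Eskel 4.827, Farrow 47.039.
Webster allocation: Arden 3, Brisco 3, Carrow 6, Dorne 3, Eskel 5, Farrow 46.
Farrow has quota 47.039 (lower 47, upper 48) but receives 46 — outside the quota interval.

Farrow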